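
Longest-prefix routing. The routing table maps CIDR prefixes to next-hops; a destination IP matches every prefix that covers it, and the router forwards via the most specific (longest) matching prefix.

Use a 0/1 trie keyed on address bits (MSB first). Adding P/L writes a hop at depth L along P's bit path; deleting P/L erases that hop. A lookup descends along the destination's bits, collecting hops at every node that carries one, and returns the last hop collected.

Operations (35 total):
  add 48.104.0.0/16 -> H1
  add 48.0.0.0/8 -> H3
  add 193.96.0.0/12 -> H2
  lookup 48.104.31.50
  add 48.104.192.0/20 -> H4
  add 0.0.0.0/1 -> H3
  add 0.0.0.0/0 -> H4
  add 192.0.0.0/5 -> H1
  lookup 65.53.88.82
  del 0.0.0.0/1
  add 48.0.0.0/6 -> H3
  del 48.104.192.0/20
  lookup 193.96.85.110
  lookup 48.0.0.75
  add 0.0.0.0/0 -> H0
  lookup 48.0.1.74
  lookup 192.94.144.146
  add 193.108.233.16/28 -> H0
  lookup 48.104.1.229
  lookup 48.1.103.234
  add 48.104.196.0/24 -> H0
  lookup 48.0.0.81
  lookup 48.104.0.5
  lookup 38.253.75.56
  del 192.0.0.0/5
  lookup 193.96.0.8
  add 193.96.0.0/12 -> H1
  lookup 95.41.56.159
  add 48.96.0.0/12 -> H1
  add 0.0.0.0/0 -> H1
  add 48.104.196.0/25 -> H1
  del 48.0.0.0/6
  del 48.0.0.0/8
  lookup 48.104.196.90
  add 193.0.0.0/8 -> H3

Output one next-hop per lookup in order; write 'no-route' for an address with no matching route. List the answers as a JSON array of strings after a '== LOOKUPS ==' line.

Apply in order:
  add 48.104.0.0/16 -> H1 at depth 16
  add 48.0.0.0/8 -> H3 at depth 8
  add 193.96.0.0/12 -> H2 at depth 12
  Q 48.104.31.50: descend 0011000001101000 ; hops seen [H3,H1] ; pick H1
  add 48.104.192.0/20 -> H4 at depth 20
  add 0.0.0.0/1 -> H3 at depth 1
  add 0.0.0.0/0 -> H4 at depth 0
  add 192.0.0.0/5 -> H1 at depth 5
  Q 65.53.88.82: descend 0 ; hops seen [H4,H3] ; pick H3
  del 0.0.0.0/1 (clear depth 1)
  add 48.0.0.0/6 -> H3 at depth 6
  del 48.104.192.0/20 (clear depth 20)
  Q 193.96.85.110: descend 110000010110 ; hops seen [H4,H1,H2] ; pick H2
  Q 48.0.0.75: descend 001100000 ; hops seen [H4,H3,H3] ; pick H3
  add 0.0.0.0/0 -> H0 at depth 0
  Q 48.0.1.74: descend 001100000 ; hops seen [H0,H3,H3] ; pick H3
  Q 192.94.144.146: descend 1100000 ; hops seen [H0,H1] ; pick H1
  add 193.108.233.16/28 -> H0 at depth 28
  Q 48.104.1.229: descend 0011000001101000 ; hops seen [H0,H3,H3,H1] ; pick H1
  Q 48.1.103.234: descend 001100000 ; hops seen [H0,H3,H3] ; pick H3
  add 48.104.196.0/24 -> H0 at depth 24
  Q 48.0.0.81: descend 001100000 ; hops seen [H0,H3,H3] ; pick H3
  Q 48.104.0.5: descend 0011000001101000 ; hops seen [H0,H3,H3,H1] ; pick H1
  Q 38.253.75.56: descend 001 ; hops seen [H0] ; pick H0
  del 192.0.0.0/5 (clear depth 5)
  Q 193.96.0.8: descend 110000010110 ; hops seen [H0,H2] ; pick H2
  add 193.96.0.0/12 -> H1 at depth 12
  Q 95.41.56.159: descend 0 ; hops seen [H0] ; pick H0
  add 48.96.0.0/12 -> H1 at depth 12
  add 0.0.0.0/0 -> H1 at depth 0
  add 48.104.196.0/25 -> H1 at depth 25
  del 48.0.0.0/6 (clear depth 6)
  del 48.0.0.0/8 (clear depth 8)
  Q 48.104.196.90: descend 0011000001101000110001000 ; hops seen [H1,H1,H1,H0,H1] ; pick H1
  add 193.0.0.0/8 -> H3 at depth 8

== LOOKUPS ==
["H1","H3","H2","H3","H3","H1","H1","H3","H3","H1","H0","H2","H0","H1"]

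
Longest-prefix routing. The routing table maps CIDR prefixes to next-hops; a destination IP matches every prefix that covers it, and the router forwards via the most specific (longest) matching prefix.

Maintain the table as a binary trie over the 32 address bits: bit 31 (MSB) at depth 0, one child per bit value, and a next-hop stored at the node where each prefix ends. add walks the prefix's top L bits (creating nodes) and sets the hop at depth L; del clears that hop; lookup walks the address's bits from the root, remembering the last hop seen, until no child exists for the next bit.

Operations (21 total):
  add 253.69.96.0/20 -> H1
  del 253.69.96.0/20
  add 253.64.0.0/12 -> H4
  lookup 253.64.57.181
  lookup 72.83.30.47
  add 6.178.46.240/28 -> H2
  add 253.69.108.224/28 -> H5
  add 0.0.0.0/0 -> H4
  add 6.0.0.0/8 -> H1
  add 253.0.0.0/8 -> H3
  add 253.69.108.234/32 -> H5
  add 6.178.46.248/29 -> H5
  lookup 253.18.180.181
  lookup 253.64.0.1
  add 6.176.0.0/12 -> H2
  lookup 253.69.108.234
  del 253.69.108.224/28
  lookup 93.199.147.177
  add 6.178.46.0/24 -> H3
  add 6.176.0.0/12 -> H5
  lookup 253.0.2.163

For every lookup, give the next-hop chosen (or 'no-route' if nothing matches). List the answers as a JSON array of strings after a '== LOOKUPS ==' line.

Process each operation:
  + 253.69.96.0/20 (H1) depth=20
  del 253.69.96.0/20 (clear depth 20)
  + 253.64.0.0/12 (H4) depth=12
  Q 253.64.57.181: descend 1111110101000 ; hops seen [H4] ; pick H4
  Q 72.83.30.47: descend ε ; hops seen [∅] ; pick no-route
  + 6.178.46.240/28 (H2) depth=28
  + 253.69.108.224/28 (H5) depth=28
  + 0.0.0.0/0 (H4) depth=0
  + 6.0.0.0/8 (H1) depth=8
  + 253.0.0.0/8 (H3) depth=8
  + 253.69.108.234/32 (H5) depth=32
  + 6.178.46.248/29 (H5) depth=29
  Q 253.18.180.181: descend 111111010 ; hops seen [H4,H3] ; pick H3
  Q 253.64.0.1: descend 1111110101000 ; hops seen [H4,H3,H4] ; pick H4
  + 6.176.0.0/12 (H2) depth=12
  Q 253.69.108.234: descend 11111101010001010110110011101010 ; hops seen [H4,H3,H4,H5,H5] ; pick H5
  del 253.69.108.224/28 (clear depth 28)
  Q 93.199.147.177: descend 0 ; hops seen [H4] ; pick H4
  + 6.178.46.0/24 (H3) depth=24
  + 6.176.0.0/12 (H5) depth=12
  Q 253.0.2.163: descend 111111010 ; hops seen [H4,H3] ; pick H3

== LOOKUPS ==
["H4","no-route","H3","H4","H5","H4","H3"]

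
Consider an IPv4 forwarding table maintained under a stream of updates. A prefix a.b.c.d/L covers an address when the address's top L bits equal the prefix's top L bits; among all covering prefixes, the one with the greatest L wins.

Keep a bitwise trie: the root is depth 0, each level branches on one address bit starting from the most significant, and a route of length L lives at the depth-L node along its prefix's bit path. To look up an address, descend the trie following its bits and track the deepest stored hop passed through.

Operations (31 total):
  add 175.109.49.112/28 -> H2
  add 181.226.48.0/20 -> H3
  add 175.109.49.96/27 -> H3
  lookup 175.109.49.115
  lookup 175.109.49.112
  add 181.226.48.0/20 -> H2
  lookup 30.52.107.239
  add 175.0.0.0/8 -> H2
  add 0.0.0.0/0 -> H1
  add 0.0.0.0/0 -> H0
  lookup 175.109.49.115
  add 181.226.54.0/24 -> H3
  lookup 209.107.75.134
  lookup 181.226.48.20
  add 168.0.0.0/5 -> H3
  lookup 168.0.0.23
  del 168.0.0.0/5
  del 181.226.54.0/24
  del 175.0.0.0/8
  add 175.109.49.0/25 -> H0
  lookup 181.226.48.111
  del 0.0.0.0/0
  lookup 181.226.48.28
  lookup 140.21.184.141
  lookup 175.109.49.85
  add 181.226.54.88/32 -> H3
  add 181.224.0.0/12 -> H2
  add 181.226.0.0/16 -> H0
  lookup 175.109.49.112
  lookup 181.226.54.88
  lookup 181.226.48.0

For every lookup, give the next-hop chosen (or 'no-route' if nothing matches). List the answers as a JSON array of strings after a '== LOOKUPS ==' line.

Trace:
  add 175.109.49.112/28 -> H2 at depth 28
  add 181.226.48.0/20 -> H3 at depth 20
  add 175.109.49.96/27 -> H3 at depth 27
  lookup 175.109.49.115: bits 1010111101101101001100010111 walk d0:-→d1:-→d2:-→d3:-→d4:-→d5:-→d6:-→d7:-→d8:-→d9:-→d10:-→d11:-→d12:-→d13:-→d14:-→d15:-→d16:-→d17:-→d18:-→d19:-→d20:-→d21:-→d22:-→d23:-→d24:-→d25:-→d26:-→d27:H3→d28:H2 -> H2
  lookup 175.109.49.112: bits 1010111101101101001100010111 walk d0:-→d1:-→d2:-→d3:-→d4:-→d5:-→d6:-→d7:-→d8:-→d9:-→d10:-→d11:-→d12:-→d13:-→d14:-→d15:-→d16:-→d17:-→d18:-→d19:-→d20:-→d21:-→d22:-→d23:-→d24:-→d25:-→d26:-→d27:H3→d28:H2 -> H2
  add 181.226.48.0/20 -> H2 at depth 20
  lookup 30.52.107.239: bits ε walk d0:- -> no-route
  add 175.0.0.0/8 -> H2 at depth 8
  add 0.0.0.0/0 -> H1 at depth 0
  add 0.0.0.0/0 -> H0 at depth 0
  lookup 175.109.49.115: bits 1010111101101101001100010111 walk d0:H0→d1:-→d2:-→d3:-→d4:-→d5:-→d6:-→d7:-→d8:H2→d9:-→d10:-→d11:-→d12:-→d13:-→d14:-→d15:-→d16:-→d17:-→d18:-→d19:-→d20:-→d21:-→d22:-→d23:-→d24:-→d25:-→d26:-→d27:H3→d28:H2 -> H2
  add 181.226.54.0/24 -> H3 at depth 24
  lookup 209.107.75.134: bits 1 walk d0:H0→d1:- -> H0
  lookup 181.226.48.20: bits 101101011110001000110 walk d0:H0→d1:-→d2:-→d3:-→d4:-→d5:-→d6:-→d7:-→d8:-→d9:-→d10:-→d11:-→d12:-→d13:-→d14:-→d15:-→d16:-→d17:-→d18:-→d19:-→d20:H2→d21:- -> H2
  add 168.0.0.0/5 -> H3 at depth 5
  lookup 168.0.0.23: bits 10101 walk d0:H0→d1:-→d2:-→d3:-→d4:-→d5:H3 -> H3
  - 168.0.0.0/5 clear@5
  - 181.226.54.0/24 clear@24
  - 175.0.0.0/8 clear@8
  add 175.109.49.0/25 -> H0 at depth 25
  lookup 181.226.48.111: bits 101101011110001000110 walk d0:H0→d1:-→d2:-→d3:-→d4:-→d5:-→d6:-→d7:-→d8:-→d9:-→d10:-→d11:-→d12:-→d13:-→d14:-→d15:-→d16:-→d17:-→d18:-→d19:-→d20:H2→d21:- -> H2
  - 0.0.0.0/0 clear@0
  lookup 181.226.48.28: bits 101101011110001000110 walk d0:-→d1:-→d2:-→d3:-→d4:-→d5:-→d6:-→d7:-→d8:-→d9:-→d10:-→d11:-→d12:-→d13:-→d14:-→d15:-→d16:-→d17:-→d18:-→d19:-→d20:H2→d21:- -> H2
  lookup 140.21.184.141: bits 10 walk d0:-→d1:-→d2:- -> no-route
  lookup 175.109.49.85: bits 10101111011011010011000101 walk d0:-→d1:-→d2:-→d3:-→d4:-→d5:-→d6:-→d7:-→d8:-→d9:-→d10:-→d11:-→d12:-→d13:-→d14:-→d15:-→d16:-→d17:-→d18:-→d19:-→d20:-→d21:-→d22:-→d23:-→d24:-→d25:H0→d26:- -> H0
  add 181.226.54.88/32 -> H3 at depth 32
  add 181.224.0.0/12 -> H2 at depth 12
  add 181.226.0.0/16 -> H0 at depth 16
  lookup 175.109.49.112: bits 1010111101101101001100010111 walk d0:-→d1:-→d2:-→d3:-→d4:-→d5:-→d6:-→d7:-→d8:-→d9:-→d10:-→d11:-→d12:-→d13:-→d14:-→d15:-→d16:-→d17:-→d18:-→d19:-→d20:-→d21:-→d22:-→d23:-→d24:-→d25:H0→d26:-→d27:H3→d28:H2 -> H2
  lookup 181.226.54.88: bits 10110101111000100011011001011000 walk d0:-→d1:-→d2:-→d3:-→d4:-→d5:-→d6:-→d7:-→d8:-→d9:-→d10:-→d11:-→d12:H2→d13:-→d14:-→d15:-→d16:H0→d17:-→d18:-→d19:-→d20:H2→d21:-→d22:-→d23:-→d24:-→d25:-→d26:-→d27:-→d28:-→d29:-→d30:-→d31:-→d32:H3 -> H3
  lookup 181.226.48.0: bits 101101011110001000110 walk d0:-→d1:-→d2:-→d3:-→d4:-→d5:-→d6:-→d7:-→d8:-→d9:-→d10:-→d11:-→d12:H2→d13:-→d14:-→d15:-→d16:H0→d17:-→d18:-→d19:-→d20:H2→d21:- -> H2

== LOOKUPS ==
["H2","H2","no-route","H2","H0","H2","H3","H2","H2","no-route","H0","H2","H3","H2"]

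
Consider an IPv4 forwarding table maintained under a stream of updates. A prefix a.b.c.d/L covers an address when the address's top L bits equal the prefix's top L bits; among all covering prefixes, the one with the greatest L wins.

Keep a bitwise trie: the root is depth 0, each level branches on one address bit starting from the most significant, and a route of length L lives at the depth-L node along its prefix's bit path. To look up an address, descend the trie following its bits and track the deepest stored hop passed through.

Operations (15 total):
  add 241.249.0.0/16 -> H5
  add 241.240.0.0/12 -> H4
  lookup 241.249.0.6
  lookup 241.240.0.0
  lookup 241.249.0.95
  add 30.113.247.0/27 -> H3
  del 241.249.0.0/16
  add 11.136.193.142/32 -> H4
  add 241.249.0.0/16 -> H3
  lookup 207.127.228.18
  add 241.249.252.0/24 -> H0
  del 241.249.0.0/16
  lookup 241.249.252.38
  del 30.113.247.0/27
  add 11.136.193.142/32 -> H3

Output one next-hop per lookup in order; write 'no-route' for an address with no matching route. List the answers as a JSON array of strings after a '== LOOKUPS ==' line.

Trace:
  add 241.249.0.0/16 -> H5 at depth 16
  add 241.240.0.0/12 -> H4 at depth 12
  ? 241.249.0.6  path d0:-→d1:-→d2:-→d3:-→d4:-→d5:-→d6:-→d7:-→d8:-→d9:-→d10:-→d11:-→d12:H4→d13:-→d14:-→d15:-→d16:H5  best=H5
  ? 241.240.0.0  path d0:-→d1:-→d2:-→d3:-→d4:-→d5:-→d6:-→d7:-→d8:-→d9:-→d10:-→d11:-→d12:H4  best=H4
  ? 241.249.0.95  path d0:-→d1:-→d2:-→d3:-→d4:-→d5:-→d6:-→d7:-→d8:-→d9:-→d10:-→d11:-→d12:H4→d13:-→d14:-→d15:-→d16:H5  best=H5
  add 30.113.247.0/27 -> H3 at depth 27
  - 241.249.0.0/16 clear@16
  add 11.136.193.142/32 -> H4 at depth 32
  add 241.249.0.0/16 -> H3 at depth 16
  ? 207.127.228.18  path d0:-→d1:-→d2:-  best=no-route
  add 241.249.252.0/24 -> H0 at depth 24
  - 241.249.0.0/16 clear@16
  ? 241.249.252.38  path d0:-→d1:-→d2:-→d3:-→d4:-→d5:-→d6:-→d7:-→d8:-→d9:-→d10:-→d11:-→d12:H4→d13:-→d14:-→d15:-→d16:-→d17:-→d18:-→d19:-→d20:-→d21:-→d22:-→d23:-→d24:H0  best=H0
  - 30.113.247.0/27 clear@27
  add 11.136.193.142/32 -> H3 at depth 32

== LOOKUPS ==
["H5","H4","H5","no-route","H0"]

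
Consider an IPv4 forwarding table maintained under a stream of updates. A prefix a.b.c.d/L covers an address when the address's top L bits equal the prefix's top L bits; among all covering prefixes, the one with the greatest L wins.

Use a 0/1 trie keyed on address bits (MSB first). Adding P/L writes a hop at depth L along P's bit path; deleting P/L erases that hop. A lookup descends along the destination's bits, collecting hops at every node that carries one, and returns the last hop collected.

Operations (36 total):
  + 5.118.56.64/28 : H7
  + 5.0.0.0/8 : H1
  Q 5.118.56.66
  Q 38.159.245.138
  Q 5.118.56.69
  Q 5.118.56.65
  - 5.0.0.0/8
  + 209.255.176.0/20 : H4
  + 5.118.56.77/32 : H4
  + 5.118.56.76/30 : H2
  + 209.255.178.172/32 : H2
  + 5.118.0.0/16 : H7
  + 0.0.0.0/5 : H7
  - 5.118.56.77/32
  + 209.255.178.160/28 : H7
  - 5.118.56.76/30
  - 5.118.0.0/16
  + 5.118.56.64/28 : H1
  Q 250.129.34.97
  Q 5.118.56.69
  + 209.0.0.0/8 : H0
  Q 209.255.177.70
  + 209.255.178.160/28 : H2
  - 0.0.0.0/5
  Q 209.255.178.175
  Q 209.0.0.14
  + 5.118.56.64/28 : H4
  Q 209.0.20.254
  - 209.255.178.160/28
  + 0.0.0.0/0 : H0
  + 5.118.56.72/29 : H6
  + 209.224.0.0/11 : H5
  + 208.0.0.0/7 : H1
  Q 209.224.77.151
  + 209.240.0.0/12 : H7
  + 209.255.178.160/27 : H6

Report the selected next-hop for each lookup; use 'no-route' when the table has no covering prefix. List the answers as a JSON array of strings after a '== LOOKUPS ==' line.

Apply in order:
  add 5.118.56.64/28 -> H7 at depth 28
  add 5.0.0.0/8 -> H1 at depth 8
  Q 5.118.56.66: descend 0000010101110110001110000100 ; hops seen [H1,H7] ; pick H7
  Q 38.159.245.138: descend 00 ; hops seen [∅] ; pick no-route
  Q 5.118.56.69: descend 0000010101110110001110000100 ; hops seen [H1,H7] ; pick H7
  Q 5.118.56.65: descend 0000010101110110001110000100 ; hops seen [H1,H7] ; pick H7
  del 5.0.0.0/8 (clear depth 8)
  add 209.255.176.0/20 -> H4 at depth 20
  add 5.118.56.77/32 -> H4 at depth 32
  add 5.118.56.76/30 -> H2 at depth 30
  add 209.255.178.172/32 -> H2 at depth 32
  add 5.118.0.0/16 -> H7 at depth 16
  add 0.0.0.0/5 -> H7 at depth 5
  del 5.118.56.77/32 (clear depth 32)
  add 209.255.178.160/28 -> H7 at depth 28
  del 5.118.56.76/30 (clear depth 30)
  del 5.118.0.0/16 (clear depth 16)
  add 5.118.56.64/28 -> H1 at depth 28
  Q 250.129.34.97: descend 11 ; hops seen [∅] ; pick no-route
  Q 5.118.56.69: descend 0000010101110110001110000100 ; hops seen [H7,H1] ; pick H1
  add 209.0.0.0/8 -> H0 at depth 8
  Q 209.255.177.70: descend 1101000111111111101100 ; hops seen [H0,H4] ; pick H4
  add 209.255.178.160/28 -> H2 at depth 28
  del 0.0.0.0/5 (clear depth 5)
  Q 209.255.178.175: descend 110100011111111110110010101011 ; hops seen [H0,H4,H2] ; pick H2
  Q 209.0.0.14: descend 11010001 ; hops seen [H0] ; pick H0
  add 5.118.56.64/28 -> H4 at depth 28
  Q 209.0.20.254: descend 11010001 ; hops seen [H0] ; pick H0
  del 209.255.178.160/28 (clear depth 28)
  add 0.0.0.0/0 -> H0 at depth 0
  add 5.118.56.72/29 -> H6 at depth 29
  add 209.224.0.0/11 -> H5 at depth 11
  add 208.0.0.0/7 -> H1 at depth 7
  Q 209.224.77.151: descend 11010001111 ; hops seen [H0,H1,H0,H5] ; pick H5
  add 209.240.0.0/12 -> H7 at depth 12
  add 209.255.178.160/27 -> H6 at depth 27

== LOOKUPS ==
["H7","no-route","H7","H7","no-route","H1","H4","H2","H0","H0","H5"]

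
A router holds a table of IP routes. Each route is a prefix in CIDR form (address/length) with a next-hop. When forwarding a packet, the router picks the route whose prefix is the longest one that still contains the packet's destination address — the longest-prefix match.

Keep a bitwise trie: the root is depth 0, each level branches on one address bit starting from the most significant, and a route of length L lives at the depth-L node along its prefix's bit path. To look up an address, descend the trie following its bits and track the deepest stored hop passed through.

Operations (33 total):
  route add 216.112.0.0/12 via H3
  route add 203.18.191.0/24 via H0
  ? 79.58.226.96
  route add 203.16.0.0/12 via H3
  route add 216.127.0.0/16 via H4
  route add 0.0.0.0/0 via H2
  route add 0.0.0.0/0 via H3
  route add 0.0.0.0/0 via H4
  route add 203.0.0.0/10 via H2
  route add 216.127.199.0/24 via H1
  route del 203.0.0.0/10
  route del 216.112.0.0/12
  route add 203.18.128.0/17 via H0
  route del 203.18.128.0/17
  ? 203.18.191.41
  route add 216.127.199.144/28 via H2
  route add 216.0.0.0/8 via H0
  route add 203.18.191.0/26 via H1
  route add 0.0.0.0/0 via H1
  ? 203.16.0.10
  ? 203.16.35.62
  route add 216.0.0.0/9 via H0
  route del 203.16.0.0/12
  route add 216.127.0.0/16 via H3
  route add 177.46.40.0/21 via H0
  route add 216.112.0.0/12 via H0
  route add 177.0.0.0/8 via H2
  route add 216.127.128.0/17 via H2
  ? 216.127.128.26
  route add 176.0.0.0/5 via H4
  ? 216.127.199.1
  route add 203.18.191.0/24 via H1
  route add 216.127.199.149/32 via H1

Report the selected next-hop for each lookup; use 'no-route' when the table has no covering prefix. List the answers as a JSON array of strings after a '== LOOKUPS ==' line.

Process each operation:
  + 216.112.0.0/12 (H3) depth=12
  + 203.18.191.0/24 (H0) depth=24
  Q 79.58.226.96: descend ε ; hops seen [∅] ; pick no-route
  + 203.16.0.0/12 (H3) depth=12
  + 216.127.0.0/16 (H4) depth=16
  + 0.0.0.0/0 (H2) depth=0
  + 0.0.0.0/0 (H3) depth=0
  + 0.0.0.0/0 (H4) depth=0
  + 203.0.0.0/10 (H2) depth=10
  + 216.127.199.0/24 (H1) depth=24
  - 203.0.0.0/10 clear@10
  - 216.112.0.0/12 clear@12
  + 203.18.128.0/17 (H0) depth=17
  - 203.18.128.0/17 clear@17
  Q 203.18.191.41: descend 110010110001001010111111 ; hops seen [H4,H3,H0] ; pick H0
  + 216.127.199.144/28 (H2) depth=28
  + 216.0.0.0/8 (H0) depth=8
  + 203.18.191.0/26 (H1) depth=26
  + 0.0.0.0/0 (H1) depth=0
  Q 203.16.0.10: descend 11001011000100 ; hops seen [H1,H3] ; pick H3
  Q 203.16.35.62: descend 11001011000100 ; hops seen [H1,H3] ; pick H3
  + 216.0.0.0/9 (H0) depth=9
  - 203.16.0.0/12 clear@12
  + 216.127.0.0/16 (H3) depth=16
  + 177.46.40.0/21 (H0) depth=21
  + 216.112.0.0/12 (H0) depth=12
  + 177.0.0.0/8 (H2) depth=8
  + 216.127.128.0/17 (H2) depth=17
  Q 216.127.128.26: descend 11011000011111111 ; hops seen [H1,H0,H0,H0,H3,H2] ; pick H2
  + 176.0.0.0/5 (H4) depth=5
  Q 216.127.199.1: descend 110110000111111111000111 ; hops seen [H1,H0,H0,H0,H3,H2,H1] ; pick H1
  + 203.18.191.0/24 (H1) depth=24
  + 216.127.199.149/32 (H1) depth=32

== LOOKUPS ==
["no-route","H0","H3","H3","H2","H1"]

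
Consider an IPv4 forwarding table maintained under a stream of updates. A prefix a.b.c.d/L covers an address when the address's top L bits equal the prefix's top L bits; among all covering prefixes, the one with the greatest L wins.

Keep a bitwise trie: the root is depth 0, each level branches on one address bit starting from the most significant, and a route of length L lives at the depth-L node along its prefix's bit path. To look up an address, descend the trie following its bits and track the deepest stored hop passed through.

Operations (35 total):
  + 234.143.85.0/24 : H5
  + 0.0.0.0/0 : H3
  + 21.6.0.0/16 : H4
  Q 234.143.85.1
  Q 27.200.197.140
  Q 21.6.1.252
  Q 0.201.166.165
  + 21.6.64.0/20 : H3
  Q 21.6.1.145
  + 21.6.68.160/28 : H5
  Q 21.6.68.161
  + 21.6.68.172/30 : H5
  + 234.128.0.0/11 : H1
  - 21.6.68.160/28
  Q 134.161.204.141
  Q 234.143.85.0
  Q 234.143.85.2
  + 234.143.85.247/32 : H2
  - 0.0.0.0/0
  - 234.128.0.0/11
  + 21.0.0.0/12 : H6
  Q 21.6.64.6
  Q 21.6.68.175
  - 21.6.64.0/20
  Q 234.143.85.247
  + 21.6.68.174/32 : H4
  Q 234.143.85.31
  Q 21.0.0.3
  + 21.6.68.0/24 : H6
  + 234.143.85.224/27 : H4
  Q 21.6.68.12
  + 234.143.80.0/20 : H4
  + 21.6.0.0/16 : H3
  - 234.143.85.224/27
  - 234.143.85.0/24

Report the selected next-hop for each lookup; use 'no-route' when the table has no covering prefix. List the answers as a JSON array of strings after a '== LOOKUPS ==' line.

Apply in order:
  add 234.143.85.0/24 -> H5 at depth 24
  add 0.0.0.0/0 -> H3 at depth 0
  add 21.6.0.0/16 -> H4 at depth 16
  lookup 234.143.85.1: bits 111010101000111101010101 walk d0:H3→d1:-→d2:-→d3:-→d4:-→d5:-→d6:-→d7:-→d8:-→d9:-→d10:-→d11:-→d12:-→d13:-→d14:-→d15:-→d16:-→d17:-→d18:-→d19:-→d20:-→d21:-→d22:-→d23:-→d24:H5 -> H5
  lookup 27.200.197.140: bits 0001 walk d0:H3→d1:-→d2:-→d3:-→d4:- -> H3
  lookup 21.6.1.252: bits 0001010100000110 walk d0:H3→d1:-→d2:-→d3:-→d4:-→d5:-→d6:-→d7:-→d8:-→d9:-→d10:-→d11:-→d12:-→d13:-→d14:-→d15:-→d16:H4 -> H4
  lookup 0.201.166.165: bits 000 walk d0:H3→d1:-→d2:-→d3:- -> H3
  add 21.6.64.0/20 -> H3 at depth 20
  lookup 21.6.1.145: bits 00010101000001100 walk d0:H3→d1:-→d2:-→d3:-→d4:-→d5:-→d6:-→d7:-→d8:-→d9:-→d10:-→d11:-→d12:-→d13:-→d14:-→d15:-→d16:H4→d17:- -> H4
  add 21.6.68.160/28 -> H5 at depth 28
  lookup 21.6.68.161: bits 0001010100000110010001001010 walk d0:H3→d1:-→d2:-→d3:-→d4:-→d5:-→d6:-→d7:-→d8:-→d9:-→d10:-→d11:-→d12:-→d13:-→d14:-→d15:-→d16:H4→d17:-→d18:-→d19:-→d20:H3→d21:-→d22:-→d23:-→d24:-→d25:-→d26:-→d27:-→d28:H5 -> H5
  add 21.6.68.172/30 -> H5 at depth 30
  add 234.128.0.0/11 -> H1 at depth 11
  - 21.6.68.160/28 clear@28
  lookup 134.161.204.141: bits 1 walk d0:H3→d1:- -> H3
  lookup 234.143.85.0: bits 111010101000111101010101 walk d0:H3→d1:-→d2:-→d3:-→d4:-→d5:-→d6:-→d7:-→d8:-→d9:-→d10:-→d11:H1→d12:-→d13:-→d14:-→d15:-→d16:-→d17:-→d18:-→d19:-→d20:-→d21:-→d22:-→d23:-→d24:H5 -> H5
  lookup 234.143.85.2: bits 111010101000111101010101 walk d0:H3→d1:-→d2:-→d3:-→d4:-→d5:-→d6:-→d7:-→d8:-→d9:-→d10:-→d11:H1→d12:-→d13:-→d14:-→d15:-→d16:-→d17:-→d18:-→d19:-→d20:-→d21:-→d22:-→d23:-→d24:H5 -> H5
  add 234.143.85.247/32 -> H2 at depth 32
  - 0.0.0.0/0 clear@0
  - 234.128.0.0/11 clear@11
  add 21.0.0.0/12 -> H6 at depth 12
  lookup 21.6.64.6: bits 000101010000011001000 walk d0:-→d1:-→d2:-→d3:-→d4:-→d5:-→d6:-→d7:-→d8:-→d9:-→d10:-→d11:-→d12:H6→d13:-→d14:-→d15:-→d16:H4→d17:-→d18:-→d19:-→d20:H3→d21:- -> H3
  lookup 21.6.68.175: bits 000101010000011001000100101011 walk d0:-→d1:-→d2:-→d3:-→d4:-→d5:-→d6:-→d7:-→d8:-→d9:-→d10:-→d11:-→d12:H6→d13:-→d14:-→d15:-→d16:H4→d17:-→d18:-→d19:-→d20:H3→d21:-→d22:-→d23:-→d24:-→d25:-→d26:-→d27:-→d28:-→d29:-→d30:H5 -> H5
  - 21.6.64.0/20 clear@20
  lookup 234.143.85.247: bits 11101010100011110101010111110111 walk d0:-→d1:-→d2:-→d3:-→d4:-→d5:-→d6:-→d7:-→d8:-→d9:-→d10:-→d11:-→d12:-→d13:-→d14:-→d15:-→d16:-→d17:-→d18:-→d19:-→d20:-→d21:-→d22:-→d23:-→d24:H5→d25:-→d26:-→d27:-→d28:-→d29:-→d30:-→d31:-→d32:H2 -> H2
  add 21.6.68.174/32 -> H4 at depth 32
  lookup 234.143.85.31: bits 111010101000111101010101 walk d0:-→d1:-→d2:-→d3:-→d4:-→d5:-→d6:-→d7:-→d8:-→d9:-→d10:-→d11:-→d12:-→d13:-→d14:-→d15:-→d16:-→d17:-→d18:-→d19:-→d20:-→d21:-→d22:-→d23:-→d24:H5 -> H5
  lookup 21.0.0.3: bits 0001010100000 walk d0:-→d1:-→d2:-→d3:-→d4:-→d5:-→d6:-→d7:-→d8:-→d9:-→d10:-→d11:-→d12:H6→d13:- -> H6
  add 21.6.68.0/24 -> H6 at depth 24
  add 234.143.85.224/27 -> H4 at depth 27
  lookup 21.6.68.12: bits 000101010000011001000100 walk d0:-→d1:-→d2:-→d3:-→d4:-→d5:-→d6:-→d7:-→d8:-→d9:-→d10:-→d11:-→d12:H6→d13:-→d14:-→d15:-→d16:H4→d17:-→d18:-→d19:-→d20:-→d21:-→d22:-→d23:-→d24:H6 -> H6
  add 234.143.80.0/20 -> H4 at depth 20
  add 21.6.0.0/16 -> H3 at depth 16
  - 234.143.85.224/27 clear@27
  - 234.143.85.0/24 clear@24

== LOOKUPS ==
["H5","H3","H4","H3","H4","H5","H3","H5","H5","H3","H5","H2","H5","H6","H6"]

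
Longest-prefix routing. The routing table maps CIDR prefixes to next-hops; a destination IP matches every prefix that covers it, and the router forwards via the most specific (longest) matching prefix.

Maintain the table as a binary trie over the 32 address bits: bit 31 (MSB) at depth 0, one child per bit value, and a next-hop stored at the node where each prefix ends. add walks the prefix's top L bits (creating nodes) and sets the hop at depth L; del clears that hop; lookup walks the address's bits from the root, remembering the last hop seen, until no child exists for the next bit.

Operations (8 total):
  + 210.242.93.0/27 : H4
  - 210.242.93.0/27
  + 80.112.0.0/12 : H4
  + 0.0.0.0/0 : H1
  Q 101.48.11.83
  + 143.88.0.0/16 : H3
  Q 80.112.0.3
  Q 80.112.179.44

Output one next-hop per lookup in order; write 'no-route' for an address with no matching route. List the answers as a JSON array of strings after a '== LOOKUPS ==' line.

Trace:
  + 210.242.93.0/27 (H4) depth=27
  - 210.242.93.0/27 clear@27
  + 80.112.0.0/12 (H4) depth=12
  + 0.0.0.0/0 (H1) depth=0
  Q 101.48.11.83: descend 01 ; hops seen [H1] ; pick H1
  + 143.88.0.0/16 (H3) depth=16
  Q 80.112.0.3: descend 010100000111 ; hops seen [H1,H4] ; pick H4
  Q 80.112.179.44: descend 010100000111 ; hops seen [H1,H4] ; pick H4

== LOOKUPS ==
["H1","H4","H4"]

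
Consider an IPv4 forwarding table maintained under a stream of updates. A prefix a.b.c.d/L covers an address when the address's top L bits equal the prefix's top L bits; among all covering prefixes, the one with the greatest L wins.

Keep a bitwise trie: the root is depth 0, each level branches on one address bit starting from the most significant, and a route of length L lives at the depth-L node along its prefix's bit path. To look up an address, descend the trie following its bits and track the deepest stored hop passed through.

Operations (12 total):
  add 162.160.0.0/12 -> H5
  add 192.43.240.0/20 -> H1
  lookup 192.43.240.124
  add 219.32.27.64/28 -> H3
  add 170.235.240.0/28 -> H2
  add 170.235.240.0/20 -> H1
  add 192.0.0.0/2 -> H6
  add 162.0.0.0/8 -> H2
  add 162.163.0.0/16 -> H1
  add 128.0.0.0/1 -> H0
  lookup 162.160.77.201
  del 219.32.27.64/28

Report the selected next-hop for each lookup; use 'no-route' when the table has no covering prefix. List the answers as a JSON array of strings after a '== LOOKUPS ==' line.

Apply in order:
  add 162.160.0.0/12 -> H5 at depth 12
  add 192.43.240.0/20 -> H1 at depth 20
  lookup 192.43.240.124: bits 11000000001010111111 walk d0:-→d1:-→d2:-→d3:-→d4:-→d5:-→d6:-→d7:-→d8:-→d9:-→d10:-→d11:-→d12:-→d13:-→d14:-→d15:-→d16:-→d17:-→d18:-→d19:-→d20:H1 -> H1
  add 219.32.27.64/28 -> H3 at depth 28
  add 170.235.240.0/28 -> H2 at depth 28
  add 170.235.240.0/20 -> H1 at depth 20
  add 192.0.0.0/2 -> H6 at depth 2
  add 162.0.0.0/8 -> H2 at depth 8
  add 162.163.0.0/16 -> H1 at depth 16
  add 128.0.0.0/1 -> H0 at depth 1
  lookup 162.160.77.201: bits 10100010101000 walk d0:-→d1:H0→d2:-→d3:-→d4:-→d5:-→d6:-→d7:-→d8:H2→d9:-→d10:-→d11:-→d12:H5→d13:-→d14:- -> H5
  - 219.32.27.64/28 clear@28

== LOOKUPS ==
["H1","H5"]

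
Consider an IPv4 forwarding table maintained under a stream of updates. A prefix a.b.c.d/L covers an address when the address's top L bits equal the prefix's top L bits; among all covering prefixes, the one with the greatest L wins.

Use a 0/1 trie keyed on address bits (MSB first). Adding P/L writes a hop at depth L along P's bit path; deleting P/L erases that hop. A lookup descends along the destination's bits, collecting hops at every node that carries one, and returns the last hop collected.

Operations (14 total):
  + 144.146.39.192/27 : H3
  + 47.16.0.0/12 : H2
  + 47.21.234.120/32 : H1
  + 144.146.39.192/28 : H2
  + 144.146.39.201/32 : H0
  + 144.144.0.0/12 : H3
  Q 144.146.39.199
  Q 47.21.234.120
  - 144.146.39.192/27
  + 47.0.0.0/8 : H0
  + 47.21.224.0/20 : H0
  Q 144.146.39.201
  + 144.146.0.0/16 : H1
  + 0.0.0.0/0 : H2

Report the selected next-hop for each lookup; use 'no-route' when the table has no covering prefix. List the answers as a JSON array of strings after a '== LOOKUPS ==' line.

Process each operation:
  add 144.146.39.192/27 -> H3 at depth 27
  add 47.16.0.0/12 -> H2 at depth 12
  add 47.21.234.120/32 -> H1 at depth 32
  add 144.146.39.192/28 -> H2 at depth 28
  add 144.146.39.201/32 -> H0 at depth 32
  add 144.144.0.0/12 -> H3 at depth 12
  lookup 144.146.39.199: bits 1001000010010010001001111100 walk d0:-→d1:-→d2:-→d3:-→d4:-→d5:-→d6:-→d7:-→d8:-→d9:-→d10:-→d11:-→d12:H3→d13:-→d14:-→d15:-→d16:-→d17:-→d18:-→d19:-→d20:-→d21:-→d22:-→d23:-→d24:-→d25:-→d26:-→d27:H3→d28:H2 -> H2
  lookup 47.21.234.120: bits 00101111000101011110101001111000 walk d0:-→d1:-→d2:-→d3:-→d4:-→d5:-→d6:-→d7:-→d8:-→d9:-→d10:-→d11:-→d12:H2→d13:-→d14:-→d15:-→d16:-→d17:-→d18:-→d19:-→d20:-→d21:-→d22:-→d23:-→d24:-→d25:-→d26:-→d27:-→d28:-→d29:-→d30:-→d31:-→d32:H1 -> H1
  - 144.146.39.192/27 clear@27
  add 47.0.0.0/8 -> H0 at depth 8
  add 47.21.224.0/20 -> H0 at depth 20
  lookup 144.146.39.201: bits 10010000100100100010011111001001 walk d0:-→d1:-→d2:-→d3:-→d4:-→d5:-→d6:-→d7:-→d8:-→d9:-→d10:-→d11:-→d12:H3→d13:-→d14:-→d15:-→d16:-→d17:-→d18:-→d19:-→d20:-→d21:-→d22:-→d23:-→d24:-→d25:-→d26:-→d27:-→d28:H2→d29:-→d30:-→d31:-→d32:H0 -> H0
  add 144.146.0.0/16 -> H1 at depth 16
  add 0.0.0.0/0 -> H2 at depth 0

== LOOKUPS ==
["H2","H1","H0"]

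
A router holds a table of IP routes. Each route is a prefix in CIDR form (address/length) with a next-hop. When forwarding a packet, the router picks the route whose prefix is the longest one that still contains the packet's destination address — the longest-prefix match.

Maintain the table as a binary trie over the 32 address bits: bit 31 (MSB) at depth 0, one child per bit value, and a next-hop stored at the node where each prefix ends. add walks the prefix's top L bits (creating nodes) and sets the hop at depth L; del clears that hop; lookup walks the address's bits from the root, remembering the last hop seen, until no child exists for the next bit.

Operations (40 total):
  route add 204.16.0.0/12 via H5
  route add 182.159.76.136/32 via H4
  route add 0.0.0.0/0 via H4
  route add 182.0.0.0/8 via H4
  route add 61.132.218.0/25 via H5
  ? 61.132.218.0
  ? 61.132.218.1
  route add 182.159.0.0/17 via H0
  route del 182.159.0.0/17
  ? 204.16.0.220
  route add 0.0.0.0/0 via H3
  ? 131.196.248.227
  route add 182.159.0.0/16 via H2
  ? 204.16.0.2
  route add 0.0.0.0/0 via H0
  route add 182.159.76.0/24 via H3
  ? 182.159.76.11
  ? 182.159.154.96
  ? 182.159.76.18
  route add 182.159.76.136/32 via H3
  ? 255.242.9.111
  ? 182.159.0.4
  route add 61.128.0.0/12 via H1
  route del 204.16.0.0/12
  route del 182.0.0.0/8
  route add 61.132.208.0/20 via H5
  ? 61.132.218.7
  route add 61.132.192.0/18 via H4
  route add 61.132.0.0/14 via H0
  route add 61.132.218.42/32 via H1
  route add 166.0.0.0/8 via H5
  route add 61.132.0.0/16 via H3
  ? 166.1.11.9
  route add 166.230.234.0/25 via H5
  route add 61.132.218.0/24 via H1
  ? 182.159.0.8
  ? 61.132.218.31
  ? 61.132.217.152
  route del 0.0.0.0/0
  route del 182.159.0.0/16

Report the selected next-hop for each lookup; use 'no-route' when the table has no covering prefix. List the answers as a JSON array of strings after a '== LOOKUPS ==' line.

Process each operation:
  + 204.16.0.0/12 (H5) depth=12
  + 182.159.76.136/32 (H4) depth=32
  + 0.0.0.0/0 (H4) depth=0
  + 182.0.0.0/8 (H4) depth=8
  + 61.132.218.0/25 (H5) depth=25
  lookup 61.132.218.0: bits 0011110110000100110110100 walk d0:H4→d1:-→d2:-→d3:-→d4:-→d5:-→d6:-→d7:-→d8:-→d9:-→d10:-→d11:-→d12:-→d13:-→d14:-→d15:-→d16:-→d17:-→d18:-→d19:-→d20:-→d21:-→d22:-→d23:-→d24:-→d25:H5 -> H5
  lookup 61.132.218.1: bits 0011110110000100110110100 walk d0:H4→d1:-→d2:-→d3:-→d4:-→d5:-→d6:-→d7:-→d8:-→d9:-→d10:-→d11:-→d12:-→d13:-→d14:-→d15:-→d16:-→d17:-→d18:-→d19:-→d20:-→d21:-→d22:-→d23:-→d24:-→d25:H5 -> H5
  + 182.159.0.0/17 (H0) depth=17
  del 182.159.0.0/17 (clear depth 17)
  lookup 204.16.0.220: bits 110011000001 walk d0:H4→d1:-→d2:-→d3:-→d4:-→d5:-→d6:-→d7:-→d8:-→d9:-→d10:-→d11:-→d12:H5 -> H5
  + 0.0.0.0/0 (H3) depth=0
  lookup 131.196.248.227: bits 10 walk d0:H3→d1:-→d2:- -> H3
  + 182.159.0.0/16 (H2) depth=16
  lookup 204.16.0.2: bits 110011000001 walk d0:H3→d1:-→d2:-→d3:-→d4:-→d5:-→d6:-→d7:-→d8:-→d9:-→d10:-→d11:-→d12:H5 -> H5
  + 0.0.0.0/0 (H0) depth=0
  + 182.159.76.0/24 (H3) depth=24
  lookup 182.159.76.11: bits 101101101001111101001100 walk d0:H0→d1:-→d2:-→d3:-→d4:-→d5:-→d6:-→d7:-→d8:H4→d9:-→d10:-→d11:-→d12:-→d13:-→d14:-→d15:-→d16:H2→d17:-→d18:-→d19:-→d20:-→d21:-→d22:-→d23:-→d24:H3 -> H3
  lookup 182.159.154.96: bits 1011011010011111 walk d0:H0→d1:-→d2:-→d3:-→d4:-→d5:-→d6:-→d7:-→d8:H4→d9:-→d10:-→d11:-→d12:-→d13:-→d14:-→d15:-→d16:H2 -> H2
  lookup 182.159.76.18: bits 101101101001111101001100 walk d0:H0→d1:-→d2:-→d3:-→d4:-→d5:-→d6:-→d7:-→d8:H4→d9:-→d10:-→d11:-→d12:-→d13:-→d14:-→d15:-→d16:H2→d17:-→d18:-→d19:-→d20:-→d21:-→d22:-→d23:-→d24:H3 -> H3
  + 182.159.76.136/32 (H3) depth=32
  lookup 255.242.9.111: bits 11 walk d0:H0→d1:-→d2:- -> H0
  lookup 182.159.0.4: bits 10110110100111110 walk d0:H0→d1:-→d2:-→d3:-→d4:-→d5:-→d6:-→d7:-→d8:H4→d9:-→d10:-→d11:-→d12:-→d13:-→d14:-→d15:-→d16:H2→d17:- -> H2
  + 61.128.0.0/12 (H1) depth=12
  del 204.16.0.0/12 (clear depth 12)
  del 182.0.0.0/8 (clear depth 8)
  + 61.132.208.0/20 (H5) depth=20
  lookup 61.132.218.7: bits 0011110110000100110110100 walk d0:H0→d1:-→d2:-→d3:-→d4:-→d5:-→d6:-→d7:-→d8:-→d9:-→d10:-→d11:-→d12:H1→d13:-→d14:-→d15:-→d16:-→d17:-→d18:-→d19:-→d20:H5→d21:-→d22:-→d23:-→d24:-→d25:H5 -> H5
  + 61.132.192.0/18 (H4) depth=18
  + 61.132.0.0/14 (H0) depth=14
  + 61.132.218.42/32 (H1) depth=32
  + 166.0.0.0/8 (H5) depth=8
  + 61.132.0.0/16 (H3) depth=16
  lookup 166.1.11.9: bits 10100110 walk d0:H0→d1:-→d2:-→d3:-→d4:-→d5:-→d6:-→d7:-→d8:H5 -> H5
  + 166.230.234.0/25 (H5) depth=25
  + 61.132.218.0/24 (H1) depth=24
  lookup 182.159.0.8: bits 10110110100111110 walk d0:H0→d1:-→d2:-→d3:-→d4:-→d5:-→d6:-→d7:-→d8:-→d9:-→d10:-→d11:-→d12:-→d13:-→d14:-→d15:-→d16:H2→d17:- -> H2
  lookup 61.132.218.31: bits 00111101100001001101101000 walk d0:H0→d1:-→d2:-→d3:-→d4:-→d5:-→d6:-→d7:-→d8:-→d9:-→d10:-→d11:-→d12:H1→d13:-→d14:H0→d15:-→d16:H3→d17:-→d18:H4→d19:-→d20:H5→d21:-→d22:-→d23:-→d24:H1→d25:H5→d26:- -> H5
  lookup 61.132.217.152: bits 0011110110000100110110 walk d0:H0→d1:-→d2:-→d3:-→d4:-→d5:-→d6:-→d7:-→d8:-→d9:-→d10:-→d11:-→d12:H1→d13:-→d14:H0→d15:-→d16:H3→d17:-→d18:H4→d19:-→d20:H5→d21:-→d22:- -> H5
  del 0.0.0.0/0 (clear depth 0)
  del 182.159.0.0/16 (clear depth 16)

== LOOKUPS ==
["H5","H5","H5","H3","H5","H3","H2","H3","H0","H2","H5","H5","H2","H5","H5"]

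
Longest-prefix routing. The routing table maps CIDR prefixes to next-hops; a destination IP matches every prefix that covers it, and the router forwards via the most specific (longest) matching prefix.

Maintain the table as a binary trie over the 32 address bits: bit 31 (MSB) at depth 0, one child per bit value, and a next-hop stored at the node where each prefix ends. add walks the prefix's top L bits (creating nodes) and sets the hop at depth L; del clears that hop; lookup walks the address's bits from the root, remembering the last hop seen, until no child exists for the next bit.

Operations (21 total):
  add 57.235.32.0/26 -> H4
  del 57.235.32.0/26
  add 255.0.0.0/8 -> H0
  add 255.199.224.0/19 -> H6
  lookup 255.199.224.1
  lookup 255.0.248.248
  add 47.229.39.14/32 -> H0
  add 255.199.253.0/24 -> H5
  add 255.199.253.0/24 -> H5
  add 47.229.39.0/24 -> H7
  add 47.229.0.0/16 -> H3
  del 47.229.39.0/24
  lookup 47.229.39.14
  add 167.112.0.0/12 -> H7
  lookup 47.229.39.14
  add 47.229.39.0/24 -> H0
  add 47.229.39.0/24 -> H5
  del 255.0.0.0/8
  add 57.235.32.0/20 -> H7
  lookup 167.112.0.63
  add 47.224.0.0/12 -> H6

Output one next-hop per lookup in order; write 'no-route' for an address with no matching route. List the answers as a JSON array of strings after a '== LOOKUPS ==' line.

Trace:
  add 57.235.32.0/26 -> H4 at depth 26
  - 57.235.32.0/26 clear@26
  add 255.0.0.0/8 -> H0 at depth 8
  add 255.199.224.0/19 -> H6 at depth 19
  lookup 255.199.224.1: bits 1111111111000111111 walk d0:-→d1:-→d2:-→d3:-→d4:-→d5:-→d6:-→d7:-→d8:H0→d9:-→d10:-→d11:-→d12:-→d13:-→d14:-→d15:-→d16:-→d17:-→d18:-→d19:H6 -> H6
  lookup 255.0.248.248: bits 11111111 walk d0:-→d1:-→d2:-→d3:-→d4:-→d5:-→d6:-→d7:-→d8:H0 -> H0
  add 47.229.39.14/32 -> H0 at depth 32
  add 255.199.253.0/24 -> H5 at depth 24
  add 255.199.253.0/24 -> H5 at depth 24
  add 47.229.39.0/24 -> H7 at depth 24
  add 47.229.0.0/16 -> H3 at depth 16
  - 47.229.39.0/24 clear@24
  lookup 47.229.39.14: bits 00101111111001010010011100001110 walk d0:-→d1:-→d2:-→d3:-→d4:-→d5:-→d6:-→d7:-→d8:-→d9:-→d10:-→d11:-→d12:-→d13:-→d14:-→d15:-→d16:H3→d17:-→d18:-→d19:-→d20:-→d21:-→d22:-→d23:-→d24:-→d25:-→d26:-→d27:-→d28:-→d29:-→d30:-→d31:-→d32:H0 -> H0
  add 167.112.0.0/12 -> H7 at depth 12
  lookup 47.229.39.14: bits 00101111111001010010011100001110 walk d0:-→d1:-→d2:-→d3:-→d4:-→d5:-→d6:-→d7:-→d8:-→d9:-→d10:-→d11:-→d12:-→d13:-→d14:-→d15:-→d16:H3→d17:-→d18:-→d19:-→d20:-→d21:-→d22:-→d23:-→d24:-→d25:-→d26:-→d27:-→d28:-→d29:-→d30:-→d31:-→d32:H0 -> H0
  add 47.229.39.0/24 -> H0 at depth 24
  add 47.229.39.0/24 -> H5 at depth 24
  - 255.0.0.0/8 clear@8
  add 57.235.32.0/20 -> H7 at depth 20
  lookup 167.112.0.63: bits 101001110111 walk d0:-→d1:-→d2:-→d3:-→d4:-→d5:-→d6:-→d7:-→d8:-→d9:-→d10:-→d11:-→d12:H7 -> H7
  add 47.224.0.0/12 -> H6 at depth 12

== LOOKUPS ==
["H6","H0","H0","H0","H7"]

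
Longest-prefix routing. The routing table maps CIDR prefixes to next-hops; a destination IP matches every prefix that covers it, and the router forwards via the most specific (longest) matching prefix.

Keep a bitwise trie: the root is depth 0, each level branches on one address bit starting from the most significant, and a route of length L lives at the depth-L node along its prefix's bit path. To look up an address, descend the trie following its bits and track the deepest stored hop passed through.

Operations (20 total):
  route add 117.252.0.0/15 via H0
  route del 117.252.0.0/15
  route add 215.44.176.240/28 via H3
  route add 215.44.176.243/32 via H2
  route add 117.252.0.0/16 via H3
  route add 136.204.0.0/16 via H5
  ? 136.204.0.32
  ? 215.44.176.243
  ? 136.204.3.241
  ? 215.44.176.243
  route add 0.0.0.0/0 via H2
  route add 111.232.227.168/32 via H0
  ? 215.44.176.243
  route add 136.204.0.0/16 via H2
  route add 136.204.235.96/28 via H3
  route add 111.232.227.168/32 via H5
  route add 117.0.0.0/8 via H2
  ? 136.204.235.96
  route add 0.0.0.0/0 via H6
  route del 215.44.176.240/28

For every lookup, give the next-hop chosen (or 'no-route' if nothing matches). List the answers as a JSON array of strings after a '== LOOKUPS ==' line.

Process each operation:
  + 117.252.0.0/15 (H0) depth=15
  - 117.252.0.0/15 clear@15
  + 215.44.176.240/28 (H3) depth=28
  + 215.44.176.243/32 (H2) depth=32
  + 117.252.0.0/16 (H3) depth=16
  + 136.204.0.0/16 (H5) depth=16
  Q 136.204.0.32: descend 1000100011001100 ; hops seen [H5] ; pick H5
  Q 215.44.176.243: descend 11010111001011001011000011110011 ; hops seen [H3,H2] ; pick H2
  Q 136.204.3.241: descend 1000100011001100 ; hops seen [H5] ; pick H5
  Q 215.44.176.243: descend 11010111001011001011000011110011 ; hops seen [H3,H2] ; pick H2
  + 0.0.0.0/0 (H2) depth=0
  + 111.232.227.168/32 (H0) depth=32
  Q 215.44.176.243: descend 11010111001011001011000011110011 ; hops seen [H2,H3,H2] ; pick H2
  + 136.204.0.0/16 (H2) depth=16
  + 136.204.235.96/28 (H3) depth=28
  + 111.232.227.168/32 (H5) depth=32
  + 117.0.0.0/8 (H2) depth=8
  Q 136.204.235.96: descend 1000100011001100111010110110 ; hops seen [H2,H2,H3] ; pick H3
  + 0.0.0.0/0 (H6) depth=0
  - 215.44.176.240/28 clear@28

== LOOKUPS ==
["H5","H2","H5","H2","H2","H3"]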